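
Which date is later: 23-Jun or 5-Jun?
23-Jun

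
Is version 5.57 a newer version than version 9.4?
No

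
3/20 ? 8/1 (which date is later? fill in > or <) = <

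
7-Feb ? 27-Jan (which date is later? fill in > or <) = >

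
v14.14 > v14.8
True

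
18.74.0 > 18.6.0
True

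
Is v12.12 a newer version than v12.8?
Yes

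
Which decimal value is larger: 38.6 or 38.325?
38.6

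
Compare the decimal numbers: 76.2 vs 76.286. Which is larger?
76.286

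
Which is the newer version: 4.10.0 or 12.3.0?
12.3.0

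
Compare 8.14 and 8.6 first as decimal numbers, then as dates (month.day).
As decimals: 8.14 < 8.6. As dates: 8/14 is later than 8/6 (day 14 > day 6).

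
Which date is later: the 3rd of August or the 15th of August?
the 15th of August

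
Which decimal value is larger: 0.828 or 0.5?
0.828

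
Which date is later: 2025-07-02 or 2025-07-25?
2025-07-25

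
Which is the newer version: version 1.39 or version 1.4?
version 1.39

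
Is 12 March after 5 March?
Yes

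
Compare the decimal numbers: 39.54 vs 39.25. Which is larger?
39.54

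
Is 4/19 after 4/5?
Yes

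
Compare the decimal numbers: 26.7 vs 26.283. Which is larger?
26.7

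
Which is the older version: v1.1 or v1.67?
v1.1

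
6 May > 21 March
True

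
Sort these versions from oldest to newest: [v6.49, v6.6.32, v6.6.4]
[v6.6.4, v6.6.32, v6.49]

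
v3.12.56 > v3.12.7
True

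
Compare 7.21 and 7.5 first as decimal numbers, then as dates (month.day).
As decimals: 7.21 < 7.5. As dates: 7/21 is later than 7/5 (day 21 > day 5).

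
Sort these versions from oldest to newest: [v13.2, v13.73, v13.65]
[v13.2, v13.65, v13.73]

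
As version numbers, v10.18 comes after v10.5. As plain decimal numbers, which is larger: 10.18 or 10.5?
10.5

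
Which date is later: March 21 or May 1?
May 1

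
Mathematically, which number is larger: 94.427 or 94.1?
94.427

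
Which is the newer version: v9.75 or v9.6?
v9.75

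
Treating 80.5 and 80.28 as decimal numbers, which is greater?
80.5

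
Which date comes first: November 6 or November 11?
November 6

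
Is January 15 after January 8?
Yes. Day 15 comes after day 8 in January — this is a date comparison, not a decimal one (the decimal 1.15 would be smaller than 1.8).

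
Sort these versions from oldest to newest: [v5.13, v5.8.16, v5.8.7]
[v5.8.7, v5.8.16, v5.13]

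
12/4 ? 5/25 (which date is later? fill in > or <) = >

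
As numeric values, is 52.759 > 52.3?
True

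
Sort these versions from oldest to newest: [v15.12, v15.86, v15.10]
[v15.10, v15.12, v15.86]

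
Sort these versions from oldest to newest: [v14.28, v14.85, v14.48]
[v14.28, v14.48, v14.85]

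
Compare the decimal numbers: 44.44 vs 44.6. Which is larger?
44.6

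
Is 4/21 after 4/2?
Yes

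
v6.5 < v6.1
False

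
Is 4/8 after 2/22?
Yes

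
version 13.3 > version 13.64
False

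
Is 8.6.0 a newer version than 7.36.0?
Yes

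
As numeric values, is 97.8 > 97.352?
True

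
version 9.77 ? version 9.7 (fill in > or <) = >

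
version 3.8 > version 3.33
False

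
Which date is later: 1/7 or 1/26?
1/26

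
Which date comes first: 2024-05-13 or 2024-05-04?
2024-05-04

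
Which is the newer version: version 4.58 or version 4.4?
version 4.58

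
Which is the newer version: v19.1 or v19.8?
v19.8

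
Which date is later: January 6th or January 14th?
January 14th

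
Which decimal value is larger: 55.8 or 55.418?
55.8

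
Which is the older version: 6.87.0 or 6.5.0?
6.5.0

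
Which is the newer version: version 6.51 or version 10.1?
version 10.1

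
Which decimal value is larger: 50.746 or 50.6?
50.746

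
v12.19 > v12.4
True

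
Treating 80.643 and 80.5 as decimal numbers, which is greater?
80.643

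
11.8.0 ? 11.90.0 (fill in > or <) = <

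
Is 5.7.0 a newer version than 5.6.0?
Yes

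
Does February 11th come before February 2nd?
No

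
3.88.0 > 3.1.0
True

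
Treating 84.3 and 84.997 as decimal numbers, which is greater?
84.997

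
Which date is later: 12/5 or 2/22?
12/5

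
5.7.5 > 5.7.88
False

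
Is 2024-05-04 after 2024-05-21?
No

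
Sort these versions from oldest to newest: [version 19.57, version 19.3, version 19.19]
[version 19.3, version 19.19, version 19.57]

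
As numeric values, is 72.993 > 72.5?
True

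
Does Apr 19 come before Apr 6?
No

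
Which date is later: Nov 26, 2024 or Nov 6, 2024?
Nov 26, 2024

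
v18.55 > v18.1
True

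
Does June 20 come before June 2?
No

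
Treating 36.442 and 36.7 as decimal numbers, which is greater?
36.7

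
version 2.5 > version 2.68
False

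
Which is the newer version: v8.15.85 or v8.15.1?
v8.15.85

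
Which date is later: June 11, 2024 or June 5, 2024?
June 11, 2024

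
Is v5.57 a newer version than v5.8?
Yes. Version numbers are compared segment by segment as integers, not as decimals: minor version 57 > 8, so v5.57 > v5.8 (even though the decimal 5.57 < 5.8).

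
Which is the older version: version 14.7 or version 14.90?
version 14.7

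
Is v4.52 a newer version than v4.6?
Yes. Version numbers are compared segment by segment as integers, not as decimals: minor version 52 > 6, so v4.52 > v4.6 (even though the decimal 4.52 < 4.6).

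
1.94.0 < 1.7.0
False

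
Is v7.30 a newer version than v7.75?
No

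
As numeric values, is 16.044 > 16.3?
False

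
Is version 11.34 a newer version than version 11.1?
Yes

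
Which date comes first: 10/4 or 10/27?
10/4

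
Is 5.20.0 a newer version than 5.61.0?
No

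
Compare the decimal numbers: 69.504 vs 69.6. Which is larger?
69.6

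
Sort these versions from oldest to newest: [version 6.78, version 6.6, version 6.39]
[version 6.6, version 6.39, version 6.78]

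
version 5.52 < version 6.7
True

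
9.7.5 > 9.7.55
False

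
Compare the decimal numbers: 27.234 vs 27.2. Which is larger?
27.234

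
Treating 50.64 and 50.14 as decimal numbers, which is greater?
50.64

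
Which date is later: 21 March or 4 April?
4 April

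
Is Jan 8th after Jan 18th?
No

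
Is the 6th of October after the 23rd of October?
No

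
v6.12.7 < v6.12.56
True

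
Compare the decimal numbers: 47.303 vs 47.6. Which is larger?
47.6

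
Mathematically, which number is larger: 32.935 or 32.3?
32.935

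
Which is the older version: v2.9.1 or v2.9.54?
v2.9.1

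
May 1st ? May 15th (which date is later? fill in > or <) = <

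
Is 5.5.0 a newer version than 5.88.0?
No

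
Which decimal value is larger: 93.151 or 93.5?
93.5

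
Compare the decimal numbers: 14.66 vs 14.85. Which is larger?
14.85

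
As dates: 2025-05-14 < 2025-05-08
False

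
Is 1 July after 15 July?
No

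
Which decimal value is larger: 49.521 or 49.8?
49.8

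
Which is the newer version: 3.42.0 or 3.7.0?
3.42.0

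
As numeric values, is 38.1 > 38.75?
False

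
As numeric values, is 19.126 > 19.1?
True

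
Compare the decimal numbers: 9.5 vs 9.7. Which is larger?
9.7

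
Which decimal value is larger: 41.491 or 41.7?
41.7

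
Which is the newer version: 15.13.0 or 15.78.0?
15.78.0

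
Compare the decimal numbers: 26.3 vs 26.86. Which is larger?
26.86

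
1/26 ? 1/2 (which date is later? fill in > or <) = >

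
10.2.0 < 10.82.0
True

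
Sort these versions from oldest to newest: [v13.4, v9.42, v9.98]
[v9.42, v9.98, v13.4]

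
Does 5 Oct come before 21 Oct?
Yes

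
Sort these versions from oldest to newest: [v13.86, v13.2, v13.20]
[v13.2, v13.20, v13.86]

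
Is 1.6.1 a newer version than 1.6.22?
No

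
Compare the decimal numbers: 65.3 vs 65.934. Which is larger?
65.934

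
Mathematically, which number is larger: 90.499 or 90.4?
90.499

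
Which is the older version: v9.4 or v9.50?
v9.4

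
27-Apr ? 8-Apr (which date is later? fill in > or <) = >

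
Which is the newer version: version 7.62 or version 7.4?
version 7.62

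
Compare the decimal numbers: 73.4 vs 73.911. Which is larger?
73.911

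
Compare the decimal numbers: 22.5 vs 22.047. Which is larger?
22.5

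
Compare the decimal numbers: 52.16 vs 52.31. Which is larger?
52.31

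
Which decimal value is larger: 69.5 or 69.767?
69.767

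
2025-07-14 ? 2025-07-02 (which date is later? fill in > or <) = >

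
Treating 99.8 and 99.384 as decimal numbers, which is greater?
99.8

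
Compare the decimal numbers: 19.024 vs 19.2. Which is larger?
19.2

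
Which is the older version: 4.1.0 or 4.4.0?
4.1.0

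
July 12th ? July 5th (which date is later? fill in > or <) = >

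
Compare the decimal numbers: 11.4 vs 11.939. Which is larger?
11.939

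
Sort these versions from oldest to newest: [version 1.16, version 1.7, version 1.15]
[version 1.7, version 1.15, version 1.16]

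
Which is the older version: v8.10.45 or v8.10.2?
v8.10.2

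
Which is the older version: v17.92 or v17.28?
v17.28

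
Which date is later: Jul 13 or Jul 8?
Jul 13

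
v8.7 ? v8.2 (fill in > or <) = >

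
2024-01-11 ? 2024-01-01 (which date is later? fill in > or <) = >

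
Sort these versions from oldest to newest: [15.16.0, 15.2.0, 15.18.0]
[15.2.0, 15.16.0, 15.18.0]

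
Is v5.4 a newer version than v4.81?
Yes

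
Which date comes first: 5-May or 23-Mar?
23-Mar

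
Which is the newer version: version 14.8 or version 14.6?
version 14.8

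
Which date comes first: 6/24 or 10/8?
6/24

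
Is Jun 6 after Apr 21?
Yes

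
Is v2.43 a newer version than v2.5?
Yes. Version numbers are compared segment by segment as integers, not as decimals: minor version 43 > 5, so v2.43 > v2.5 (even though the decimal 2.43 < 2.5).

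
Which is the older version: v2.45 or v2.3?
v2.3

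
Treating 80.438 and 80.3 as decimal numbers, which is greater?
80.438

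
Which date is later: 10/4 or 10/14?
10/14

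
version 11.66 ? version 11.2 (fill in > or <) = >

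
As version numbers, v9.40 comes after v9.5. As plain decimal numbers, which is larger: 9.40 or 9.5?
9.5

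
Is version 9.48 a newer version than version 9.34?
Yes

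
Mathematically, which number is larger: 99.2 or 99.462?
99.462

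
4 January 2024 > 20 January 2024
False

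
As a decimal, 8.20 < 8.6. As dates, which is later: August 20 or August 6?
August 20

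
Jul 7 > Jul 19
False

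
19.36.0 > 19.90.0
False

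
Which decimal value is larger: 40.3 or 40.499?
40.499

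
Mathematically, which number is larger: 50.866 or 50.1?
50.866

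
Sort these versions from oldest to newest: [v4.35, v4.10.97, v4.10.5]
[v4.10.5, v4.10.97, v4.35]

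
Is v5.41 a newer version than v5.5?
Yes. Version numbers are compared segment by segment as integers, not as decimals: minor version 41 > 5, so v5.41 > v5.5 (even though the decimal 5.41 < 5.5).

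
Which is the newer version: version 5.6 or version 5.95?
version 5.95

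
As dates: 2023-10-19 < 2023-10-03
False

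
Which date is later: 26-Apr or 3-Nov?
3-Nov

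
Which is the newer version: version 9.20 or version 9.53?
version 9.53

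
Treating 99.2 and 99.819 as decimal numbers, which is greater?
99.819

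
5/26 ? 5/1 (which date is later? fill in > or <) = >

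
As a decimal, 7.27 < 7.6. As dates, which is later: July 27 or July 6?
July 27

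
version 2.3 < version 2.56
True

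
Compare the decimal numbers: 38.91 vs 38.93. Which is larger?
38.93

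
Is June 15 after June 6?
Yes. Day 15 comes after day 6 in June — this is a date comparison, not a decimal one (the decimal 6.15 would be smaller than 6.6).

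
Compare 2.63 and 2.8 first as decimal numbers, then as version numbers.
As decimals: 2.63 < 2.8. As versions: v2.63 > v2.8 (minor version 63 > 8).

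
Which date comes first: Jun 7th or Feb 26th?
Feb 26th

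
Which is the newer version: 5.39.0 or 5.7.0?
5.39.0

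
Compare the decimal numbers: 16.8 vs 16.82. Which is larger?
16.82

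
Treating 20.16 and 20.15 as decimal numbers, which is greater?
20.16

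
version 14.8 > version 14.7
True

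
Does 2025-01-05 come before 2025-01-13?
Yes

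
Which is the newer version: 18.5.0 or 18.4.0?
18.5.0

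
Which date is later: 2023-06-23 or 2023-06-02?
2023-06-23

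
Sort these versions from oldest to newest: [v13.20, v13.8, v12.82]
[v12.82, v13.8, v13.20]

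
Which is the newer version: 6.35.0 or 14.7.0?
14.7.0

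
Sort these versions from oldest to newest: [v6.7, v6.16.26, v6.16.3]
[v6.7, v6.16.3, v6.16.26]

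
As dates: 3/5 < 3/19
True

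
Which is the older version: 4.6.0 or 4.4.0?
4.4.0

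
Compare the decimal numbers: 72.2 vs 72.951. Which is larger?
72.951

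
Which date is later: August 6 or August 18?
August 18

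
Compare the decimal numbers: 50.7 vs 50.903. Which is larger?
50.903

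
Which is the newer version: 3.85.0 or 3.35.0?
3.85.0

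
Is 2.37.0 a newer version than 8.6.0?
No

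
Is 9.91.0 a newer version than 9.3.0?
Yes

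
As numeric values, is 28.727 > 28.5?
True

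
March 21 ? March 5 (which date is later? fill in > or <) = >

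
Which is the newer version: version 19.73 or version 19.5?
version 19.73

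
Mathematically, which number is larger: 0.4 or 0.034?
0.4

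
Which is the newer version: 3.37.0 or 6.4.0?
6.4.0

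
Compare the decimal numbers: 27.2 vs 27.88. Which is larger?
27.88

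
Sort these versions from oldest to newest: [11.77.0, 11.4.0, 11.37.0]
[11.4.0, 11.37.0, 11.77.0]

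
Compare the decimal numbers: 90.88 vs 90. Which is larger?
90.88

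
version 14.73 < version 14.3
False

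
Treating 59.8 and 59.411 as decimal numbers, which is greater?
59.8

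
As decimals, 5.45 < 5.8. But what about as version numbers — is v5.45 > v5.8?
True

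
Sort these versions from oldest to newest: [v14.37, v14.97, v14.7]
[v14.7, v14.37, v14.97]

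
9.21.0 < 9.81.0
True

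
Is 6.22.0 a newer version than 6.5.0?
Yes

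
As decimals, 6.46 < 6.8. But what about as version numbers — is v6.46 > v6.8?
True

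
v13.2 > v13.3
False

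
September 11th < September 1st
False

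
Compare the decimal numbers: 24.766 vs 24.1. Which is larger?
24.766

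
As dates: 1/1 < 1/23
True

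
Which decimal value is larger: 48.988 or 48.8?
48.988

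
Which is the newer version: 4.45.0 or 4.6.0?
4.45.0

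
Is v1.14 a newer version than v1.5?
Yes. Version numbers are compared segment by segment as integers, not as decimals: minor version 14 > 5, so v1.14 > v1.5 (even though the decimal 1.14 < 1.5).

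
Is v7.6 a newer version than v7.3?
Yes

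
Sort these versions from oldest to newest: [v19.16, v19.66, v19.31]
[v19.16, v19.31, v19.66]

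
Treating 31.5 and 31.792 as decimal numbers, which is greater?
31.792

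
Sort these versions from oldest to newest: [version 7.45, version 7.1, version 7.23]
[version 7.1, version 7.23, version 7.45]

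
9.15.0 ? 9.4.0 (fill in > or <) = >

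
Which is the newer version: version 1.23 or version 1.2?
version 1.23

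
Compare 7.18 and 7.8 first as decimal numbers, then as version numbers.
As decimals: 7.18 < 7.8. As versions: v7.18 > v7.8 (minor version 18 > 8).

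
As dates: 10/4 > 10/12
False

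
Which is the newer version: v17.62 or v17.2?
v17.62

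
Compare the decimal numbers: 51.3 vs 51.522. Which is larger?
51.522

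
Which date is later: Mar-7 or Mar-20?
Mar-20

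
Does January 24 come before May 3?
Yes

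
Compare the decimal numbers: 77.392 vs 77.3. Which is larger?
77.392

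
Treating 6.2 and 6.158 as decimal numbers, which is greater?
6.2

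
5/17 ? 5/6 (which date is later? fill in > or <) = >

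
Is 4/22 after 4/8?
Yes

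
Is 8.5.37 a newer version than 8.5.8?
Yes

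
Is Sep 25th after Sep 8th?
Yes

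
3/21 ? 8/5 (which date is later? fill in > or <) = <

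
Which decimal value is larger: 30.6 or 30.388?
30.6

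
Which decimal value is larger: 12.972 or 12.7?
12.972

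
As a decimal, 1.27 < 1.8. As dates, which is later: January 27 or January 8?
January 27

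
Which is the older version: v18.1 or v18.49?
v18.1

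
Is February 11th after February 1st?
Yes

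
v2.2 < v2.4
True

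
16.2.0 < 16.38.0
True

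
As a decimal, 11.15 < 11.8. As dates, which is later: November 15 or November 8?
November 15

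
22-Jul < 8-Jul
False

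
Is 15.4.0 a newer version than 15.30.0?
No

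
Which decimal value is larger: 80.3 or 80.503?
80.503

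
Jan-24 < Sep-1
True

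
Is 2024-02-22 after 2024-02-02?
Yes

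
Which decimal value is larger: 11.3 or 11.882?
11.882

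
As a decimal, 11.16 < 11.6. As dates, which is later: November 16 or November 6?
November 16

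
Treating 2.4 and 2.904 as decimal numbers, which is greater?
2.904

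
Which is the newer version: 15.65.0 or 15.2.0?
15.65.0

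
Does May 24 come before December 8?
Yes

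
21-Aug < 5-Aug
False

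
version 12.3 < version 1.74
False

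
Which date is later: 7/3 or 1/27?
7/3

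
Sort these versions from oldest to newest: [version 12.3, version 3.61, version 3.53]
[version 3.53, version 3.61, version 12.3]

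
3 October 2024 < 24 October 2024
True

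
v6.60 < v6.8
False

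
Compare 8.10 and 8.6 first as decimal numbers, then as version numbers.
As decimals: 8.10 < 8.6. As versions: v8.10 > v8.6 (minor version 10 > 6).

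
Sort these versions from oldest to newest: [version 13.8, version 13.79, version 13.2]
[version 13.2, version 13.8, version 13.79]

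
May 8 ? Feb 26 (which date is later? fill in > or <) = >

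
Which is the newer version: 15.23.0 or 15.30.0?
15.30.0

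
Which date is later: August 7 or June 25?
August 7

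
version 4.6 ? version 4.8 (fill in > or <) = <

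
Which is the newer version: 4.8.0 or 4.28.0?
4.28.0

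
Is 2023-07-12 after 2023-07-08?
Yes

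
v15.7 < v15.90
True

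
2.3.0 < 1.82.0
False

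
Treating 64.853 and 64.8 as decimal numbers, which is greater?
64.853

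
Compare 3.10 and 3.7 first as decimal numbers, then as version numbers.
As decimals: 3.10 < 3.7. As versions: v3.10 > v3.7 (minor version 10 > 7).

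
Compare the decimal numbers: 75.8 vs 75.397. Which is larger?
75.8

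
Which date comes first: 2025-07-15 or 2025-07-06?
2025-07-06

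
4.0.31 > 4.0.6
True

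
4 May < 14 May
True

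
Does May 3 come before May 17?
Yes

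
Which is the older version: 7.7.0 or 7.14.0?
7.7.0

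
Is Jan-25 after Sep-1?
No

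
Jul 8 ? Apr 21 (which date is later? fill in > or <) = >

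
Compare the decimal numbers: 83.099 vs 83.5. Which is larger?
83.5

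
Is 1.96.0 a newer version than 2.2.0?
No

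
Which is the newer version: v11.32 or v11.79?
v11.79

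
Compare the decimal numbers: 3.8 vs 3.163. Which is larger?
3.8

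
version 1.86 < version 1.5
False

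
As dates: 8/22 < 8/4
False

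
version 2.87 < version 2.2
False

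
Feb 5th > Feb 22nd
False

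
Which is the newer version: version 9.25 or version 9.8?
version 9.25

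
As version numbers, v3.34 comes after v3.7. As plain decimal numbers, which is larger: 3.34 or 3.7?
3.7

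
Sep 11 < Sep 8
False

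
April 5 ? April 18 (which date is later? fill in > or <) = <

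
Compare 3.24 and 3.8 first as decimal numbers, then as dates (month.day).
As decimals: 3.24 < 3.8. As dates: 3/24 is later than 3/8 (day 24 > day 8).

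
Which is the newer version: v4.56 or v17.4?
v17.4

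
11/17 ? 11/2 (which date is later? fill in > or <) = >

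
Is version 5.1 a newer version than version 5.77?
No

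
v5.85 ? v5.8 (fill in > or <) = >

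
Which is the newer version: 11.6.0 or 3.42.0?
11.6.0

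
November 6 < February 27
False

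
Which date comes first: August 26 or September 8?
August 26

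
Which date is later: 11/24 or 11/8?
11/24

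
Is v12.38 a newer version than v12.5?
Yes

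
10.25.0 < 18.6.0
True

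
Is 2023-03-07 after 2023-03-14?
No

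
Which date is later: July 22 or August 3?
August 3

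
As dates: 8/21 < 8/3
False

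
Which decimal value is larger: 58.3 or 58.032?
58.3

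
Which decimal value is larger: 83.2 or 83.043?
83.2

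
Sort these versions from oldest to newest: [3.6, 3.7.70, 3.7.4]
[3.6, 3.7.4, 3.7.70]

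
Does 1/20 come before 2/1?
Yes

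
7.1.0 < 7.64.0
True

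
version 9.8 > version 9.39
False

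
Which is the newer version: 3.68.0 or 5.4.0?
5.4.0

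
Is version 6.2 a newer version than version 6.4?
No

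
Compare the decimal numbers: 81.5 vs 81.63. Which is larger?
81.63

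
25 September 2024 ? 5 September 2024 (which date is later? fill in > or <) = >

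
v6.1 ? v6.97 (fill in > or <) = <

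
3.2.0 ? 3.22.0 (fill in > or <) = <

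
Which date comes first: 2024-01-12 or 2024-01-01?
2024-01-01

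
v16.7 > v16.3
True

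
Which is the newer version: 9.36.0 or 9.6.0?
9.36.0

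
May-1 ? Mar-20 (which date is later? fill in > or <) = >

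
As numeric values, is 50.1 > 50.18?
False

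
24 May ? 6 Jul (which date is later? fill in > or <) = <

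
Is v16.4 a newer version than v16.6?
No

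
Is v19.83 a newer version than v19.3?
Yes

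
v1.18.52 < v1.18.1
False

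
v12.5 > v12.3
True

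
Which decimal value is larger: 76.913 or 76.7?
76.913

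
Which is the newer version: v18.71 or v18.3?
v18.71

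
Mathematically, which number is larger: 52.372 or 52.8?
52.8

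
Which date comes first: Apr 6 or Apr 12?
Apr 6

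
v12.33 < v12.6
False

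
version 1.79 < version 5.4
True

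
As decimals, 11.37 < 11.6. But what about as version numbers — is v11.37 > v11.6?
True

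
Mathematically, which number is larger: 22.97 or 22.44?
22.97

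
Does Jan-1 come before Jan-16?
Yes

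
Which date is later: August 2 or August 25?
August 25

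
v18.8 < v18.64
True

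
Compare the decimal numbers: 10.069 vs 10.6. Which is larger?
10.6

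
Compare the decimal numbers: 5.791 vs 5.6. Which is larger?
5.791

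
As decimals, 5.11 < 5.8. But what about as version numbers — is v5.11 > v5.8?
True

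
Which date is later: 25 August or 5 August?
25 August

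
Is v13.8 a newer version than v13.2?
Yes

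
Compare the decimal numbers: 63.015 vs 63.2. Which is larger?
63.2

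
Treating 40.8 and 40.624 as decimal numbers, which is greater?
40.8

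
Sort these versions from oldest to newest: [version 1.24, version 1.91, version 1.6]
[version 1.6, version 1.24, version 1.91]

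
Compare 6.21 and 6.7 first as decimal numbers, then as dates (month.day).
As decimals: 6.21 < 6.7. As dates: 6/21 is later than 6/7 (day 21 > day 7).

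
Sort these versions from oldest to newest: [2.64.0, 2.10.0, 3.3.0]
[2.10.0, 2.64.0, 3.3.0]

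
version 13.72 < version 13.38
False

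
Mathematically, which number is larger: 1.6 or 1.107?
1.6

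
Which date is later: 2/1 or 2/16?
2/16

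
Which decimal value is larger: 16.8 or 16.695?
16.8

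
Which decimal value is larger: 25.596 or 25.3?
25.596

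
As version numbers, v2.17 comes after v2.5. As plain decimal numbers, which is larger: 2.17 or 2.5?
2.5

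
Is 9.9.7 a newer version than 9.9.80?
No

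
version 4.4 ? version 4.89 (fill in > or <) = <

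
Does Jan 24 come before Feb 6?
Yes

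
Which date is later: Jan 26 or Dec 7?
Dec 7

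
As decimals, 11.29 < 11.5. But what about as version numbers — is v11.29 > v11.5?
True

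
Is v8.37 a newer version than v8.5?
Yes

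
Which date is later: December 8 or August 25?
December 8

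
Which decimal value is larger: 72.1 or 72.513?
72.513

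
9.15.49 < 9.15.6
False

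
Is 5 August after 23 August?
No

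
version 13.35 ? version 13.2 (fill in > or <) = >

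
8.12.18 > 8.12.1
True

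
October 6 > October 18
False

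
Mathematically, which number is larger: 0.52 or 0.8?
0.8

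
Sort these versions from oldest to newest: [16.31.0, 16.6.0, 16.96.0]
[16.6.0, 16.31.0, 16.96.0]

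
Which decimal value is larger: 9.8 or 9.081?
9.8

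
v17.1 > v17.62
False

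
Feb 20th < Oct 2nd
True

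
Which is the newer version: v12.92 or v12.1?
v12.92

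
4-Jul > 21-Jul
False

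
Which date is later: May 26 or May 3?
May 26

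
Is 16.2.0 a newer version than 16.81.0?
No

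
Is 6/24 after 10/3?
No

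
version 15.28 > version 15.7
True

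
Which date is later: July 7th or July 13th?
July 13th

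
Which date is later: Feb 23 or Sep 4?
Sep 4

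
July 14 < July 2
False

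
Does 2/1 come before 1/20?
No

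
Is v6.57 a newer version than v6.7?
Yes. Version numbers are compared segment by segment as integers, not as decimals: minor version 57 > 7, so v6.57 > v6.7 (even though the decimal 6.57 < 6.7).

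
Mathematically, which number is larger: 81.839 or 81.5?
81.839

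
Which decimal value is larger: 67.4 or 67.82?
67.82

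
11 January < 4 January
False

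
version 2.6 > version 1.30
True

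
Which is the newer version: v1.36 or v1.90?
v1.90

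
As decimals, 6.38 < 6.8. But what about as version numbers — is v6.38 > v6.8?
True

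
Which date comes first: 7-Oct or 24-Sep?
24-Sep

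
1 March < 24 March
True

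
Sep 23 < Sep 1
False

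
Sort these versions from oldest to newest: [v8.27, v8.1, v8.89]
[v8.1, v8.27, v8.89]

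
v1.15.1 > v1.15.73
False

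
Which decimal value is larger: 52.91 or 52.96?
52.96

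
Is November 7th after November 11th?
No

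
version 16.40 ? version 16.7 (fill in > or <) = >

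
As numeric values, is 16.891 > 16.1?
True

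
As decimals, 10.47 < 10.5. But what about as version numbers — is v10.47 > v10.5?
True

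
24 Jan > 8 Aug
False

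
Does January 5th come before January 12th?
Yes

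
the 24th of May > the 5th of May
True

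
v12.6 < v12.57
True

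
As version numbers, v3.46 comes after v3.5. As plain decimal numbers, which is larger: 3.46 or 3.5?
3.5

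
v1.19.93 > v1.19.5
True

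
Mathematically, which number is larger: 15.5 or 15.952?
15.952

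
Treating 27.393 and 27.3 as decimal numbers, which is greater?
27.393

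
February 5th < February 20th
True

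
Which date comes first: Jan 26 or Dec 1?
Jan 26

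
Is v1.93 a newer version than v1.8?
Yes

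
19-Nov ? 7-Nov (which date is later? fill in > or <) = >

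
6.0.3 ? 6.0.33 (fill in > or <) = <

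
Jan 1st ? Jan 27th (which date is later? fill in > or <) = <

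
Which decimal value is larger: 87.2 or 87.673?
87.673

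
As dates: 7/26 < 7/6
False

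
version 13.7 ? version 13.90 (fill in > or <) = <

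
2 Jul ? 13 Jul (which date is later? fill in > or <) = <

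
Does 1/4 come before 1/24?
Yes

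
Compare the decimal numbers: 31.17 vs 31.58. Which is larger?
31.58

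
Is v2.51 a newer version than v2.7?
Yes. Version numbers are compared segment by segment as integers, not as decimals: minor version 51 > 7, so v2.51 > v2.7 (even though the decimal 2.51 < 2.7).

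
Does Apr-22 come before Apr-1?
No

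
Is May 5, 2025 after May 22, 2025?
No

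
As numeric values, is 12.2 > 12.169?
True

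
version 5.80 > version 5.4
True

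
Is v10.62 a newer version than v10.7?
Yes. Version numbers are compared segment by segment as integers, not as decimals: minor version 62 > 7, so v10.62 > v10.7 (even though the decimal 10.62 < 10.7).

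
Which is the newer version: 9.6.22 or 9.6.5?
9.6.22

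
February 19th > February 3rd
True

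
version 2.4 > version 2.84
False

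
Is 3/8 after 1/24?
Yes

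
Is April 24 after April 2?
Yes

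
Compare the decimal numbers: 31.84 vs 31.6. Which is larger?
31.84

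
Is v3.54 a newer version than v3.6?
Yes. Version numbers are compared segment by segment as integers, not as decimals: minor version 54 > 6, so v3.54 > v3.6 (even though the decimal 3.54 < 3.6).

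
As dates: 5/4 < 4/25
False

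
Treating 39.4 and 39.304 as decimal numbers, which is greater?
39.4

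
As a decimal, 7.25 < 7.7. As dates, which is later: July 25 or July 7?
July 25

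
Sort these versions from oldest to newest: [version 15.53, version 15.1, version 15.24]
[version 15.1, version 15.24, version 15.53]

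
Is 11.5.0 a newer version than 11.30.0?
No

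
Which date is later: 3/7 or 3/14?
3/14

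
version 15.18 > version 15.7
True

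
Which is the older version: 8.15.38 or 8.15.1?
8.15.1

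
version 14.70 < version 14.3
False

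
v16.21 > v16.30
False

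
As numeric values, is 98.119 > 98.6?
False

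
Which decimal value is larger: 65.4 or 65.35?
65.4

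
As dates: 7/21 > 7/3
True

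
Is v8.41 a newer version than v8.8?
Yes. Version numbers are compared segment by segment as integers, not as decimals: minor version 41 > 8, so v8.41 > v8.8 (even though the decimal 8.41 < 8.8).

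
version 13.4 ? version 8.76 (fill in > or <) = >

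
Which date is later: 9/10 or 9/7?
9/10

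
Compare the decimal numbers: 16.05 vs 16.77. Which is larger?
16.77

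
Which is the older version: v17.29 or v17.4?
v17.4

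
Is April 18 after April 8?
Yes. Day 18 comes after day 8 in April — this is a date comparison, not a decimal one (the decimal 4.18 would be smaller than 4.8).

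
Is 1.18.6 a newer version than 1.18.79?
No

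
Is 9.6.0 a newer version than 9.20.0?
No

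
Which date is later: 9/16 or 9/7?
9/16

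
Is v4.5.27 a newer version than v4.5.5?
Yes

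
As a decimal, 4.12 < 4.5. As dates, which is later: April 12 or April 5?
April 12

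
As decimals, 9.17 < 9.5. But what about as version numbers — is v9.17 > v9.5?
True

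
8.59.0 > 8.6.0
True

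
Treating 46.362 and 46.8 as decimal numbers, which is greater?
46.8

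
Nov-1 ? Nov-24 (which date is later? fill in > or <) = <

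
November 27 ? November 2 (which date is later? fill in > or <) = >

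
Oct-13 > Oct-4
True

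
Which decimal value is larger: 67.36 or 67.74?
67.74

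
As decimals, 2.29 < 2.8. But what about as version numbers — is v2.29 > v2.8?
True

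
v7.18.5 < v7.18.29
True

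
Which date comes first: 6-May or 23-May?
6-May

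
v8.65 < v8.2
False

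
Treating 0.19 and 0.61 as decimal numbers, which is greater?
0.61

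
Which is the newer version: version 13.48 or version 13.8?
version 13.48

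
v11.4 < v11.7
True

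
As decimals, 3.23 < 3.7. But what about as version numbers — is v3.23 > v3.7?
True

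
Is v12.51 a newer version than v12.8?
Yes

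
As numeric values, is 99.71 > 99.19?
True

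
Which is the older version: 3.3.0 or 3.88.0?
3.3.0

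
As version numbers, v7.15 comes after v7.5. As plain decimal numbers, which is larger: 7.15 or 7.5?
7.5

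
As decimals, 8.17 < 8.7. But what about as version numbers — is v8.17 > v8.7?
True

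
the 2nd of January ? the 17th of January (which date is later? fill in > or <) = <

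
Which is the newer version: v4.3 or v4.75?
v4.75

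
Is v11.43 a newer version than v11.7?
Yes. Version numbers are compared segment by segment as integers, not as decimals: minor version 43 > 7, so v11.43 > v11.7 (even though the decimal 11.43 < 11.7).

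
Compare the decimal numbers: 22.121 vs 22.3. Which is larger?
22.3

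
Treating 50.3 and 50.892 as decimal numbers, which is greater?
50.892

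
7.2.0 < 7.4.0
True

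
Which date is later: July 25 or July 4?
July 25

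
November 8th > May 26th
True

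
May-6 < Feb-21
False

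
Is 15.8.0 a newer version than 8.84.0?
Yes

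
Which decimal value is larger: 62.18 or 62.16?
62.18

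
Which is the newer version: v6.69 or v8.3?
v8.3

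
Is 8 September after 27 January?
Yes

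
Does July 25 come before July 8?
No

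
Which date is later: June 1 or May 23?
June 1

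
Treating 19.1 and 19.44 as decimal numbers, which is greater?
19.44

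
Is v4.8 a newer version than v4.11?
No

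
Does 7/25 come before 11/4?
Yes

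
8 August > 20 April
True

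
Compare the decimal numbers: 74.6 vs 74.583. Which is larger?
74.6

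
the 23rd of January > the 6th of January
True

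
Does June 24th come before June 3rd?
No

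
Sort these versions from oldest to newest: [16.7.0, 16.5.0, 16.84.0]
[16.5.0, 16.7.0, 16.84.0]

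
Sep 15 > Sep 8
True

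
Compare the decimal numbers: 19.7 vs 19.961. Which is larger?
19.961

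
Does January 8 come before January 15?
Yes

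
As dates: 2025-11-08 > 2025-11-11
False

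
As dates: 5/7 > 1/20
True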